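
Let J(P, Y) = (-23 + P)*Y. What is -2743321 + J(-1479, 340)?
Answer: -3254001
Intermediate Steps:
J(P, Y) = Y*(-23 + P)
-2743321 + J(-1479, 340) = -2743321 + 340*(-23 - 1479) = -2743321 + 340*(-1502) = -2743321 - 510680 = -3254001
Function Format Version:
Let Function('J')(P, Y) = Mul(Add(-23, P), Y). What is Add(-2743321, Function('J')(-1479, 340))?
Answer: -3254001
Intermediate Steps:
Function('J')(P, Y) = Mul(Y, Add(-23, P))
Add(-2743321, Function('J')(-1479, 340)) = Add(-2743321, Mul(340, Add(-23, -1479))) = Add(-2743321, Mul(340, -1502)) = Add(-2743321, -510680) = -3254001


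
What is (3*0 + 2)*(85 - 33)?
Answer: 104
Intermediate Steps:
(3*0 + 2)*(85 - 33) = (0 + 2)*52 = 2*52 = 104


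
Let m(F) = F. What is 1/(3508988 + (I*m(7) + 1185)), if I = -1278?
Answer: 1/3501227 ≈ 2.8561e-7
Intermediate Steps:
1/(3508988 + (I*m(7) + 1185)) = 1/(3508988 + (-1278*7 + 1185)) = 1/(3508988 + (-8946 + 1185)) = 1/(3508988 - 7761) = 1/3501227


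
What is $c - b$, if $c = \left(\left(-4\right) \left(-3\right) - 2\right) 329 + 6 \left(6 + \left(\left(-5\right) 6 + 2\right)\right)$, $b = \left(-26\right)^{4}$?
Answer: $-453818$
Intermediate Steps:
$b = 456976$
$c = 3158$ ($c = \left(12 - 2\right) 329 + 6 \left(6 + \left(-30 + 2\right)\right) = 10 \cdot 329 + 6 \left(6 - 28\right) = 3290 + 6 \left(-22\right) = 3290 - 132 = 3158$)
$c - b = 3158 - 456976 = -453818$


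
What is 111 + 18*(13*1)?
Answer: 345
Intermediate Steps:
111 + 18*(13*1) = 111 + 18*13 = 111 + 234 = 345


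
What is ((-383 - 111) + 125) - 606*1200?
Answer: -727569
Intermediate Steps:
((-383 - 111) + 125) - 606*1200 = (-494 + 125) - 727200 = -369 - 727200 = -727569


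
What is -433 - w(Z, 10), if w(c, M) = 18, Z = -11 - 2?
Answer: -451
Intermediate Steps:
Z = -13
-433 - w(Z, 10) = -433 - 1*18 = -433 - 18 = -451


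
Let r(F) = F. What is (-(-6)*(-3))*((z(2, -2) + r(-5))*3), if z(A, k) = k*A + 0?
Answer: 486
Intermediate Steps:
z(A, k) = A*k (z(A, k) = A*k + 0 = A*k)
(-(-6)*(-3))*((z(2, -2) + r(-5))*3) = (-(-6)*(-3))*((2*(-2) - 5)*3) = (-2*9)*((-4 - 5)*3) = -(-162)*3 = -18*(-27) = 486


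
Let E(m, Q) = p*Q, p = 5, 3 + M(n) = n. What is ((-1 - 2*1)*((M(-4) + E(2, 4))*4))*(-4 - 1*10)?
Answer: 2184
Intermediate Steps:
M(n) = -3 + n
E(m, Q) = 5*Q
((-1 - 2*1)*((M(-4) + E(2, 4))*4))*(-4 - 1*10) = ((-1 - 2*1)*(((-3 - 4) + 5*4)*4))*(-4 - 1*10) = ((-1 - 2)*((-7 + 20)*4))*(-4 - 10) = -39*4*(-14) = -3*52*(-14) = -156*(-14) = 2184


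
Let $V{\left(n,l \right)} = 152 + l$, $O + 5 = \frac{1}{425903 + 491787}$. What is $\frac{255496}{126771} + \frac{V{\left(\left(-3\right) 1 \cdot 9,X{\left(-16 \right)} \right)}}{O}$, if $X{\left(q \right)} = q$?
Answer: $- \frac{4883143592312}{193894089393} \approx -25.185$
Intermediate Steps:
$O = - \frac{4588449}{917690}$ ($O = -5 + \frac{1}{425903 + 491787} = -5 + \frac{1}{917690} = - \frac{4588449}{917690} \approx -5.0$)
$\frac{255496}{126771} + \frac{V{\left(\left(-3\right) 1 \cdot 9,X{\left(-16 \right)} \right)}}{O} = \frac{255496}{126771} + \frac{152 - 16}{- \frac{4588449}{917690}} = 255496 \cdot \frac{1}{126771} + 136 \left(- \frac{917690}{4588449}\right) = \frac{255496}{126771} - \frac{124805840}{4588449} = - \frac{4883143592312}{193894089393}$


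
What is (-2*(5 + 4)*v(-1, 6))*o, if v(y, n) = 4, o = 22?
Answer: -1584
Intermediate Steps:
(-2*(5 + 4)*v(-1, 6))*o = -2*(5 + 4)*4*22 = -18*4*22 = -2*36*22 = -72*22 = -1584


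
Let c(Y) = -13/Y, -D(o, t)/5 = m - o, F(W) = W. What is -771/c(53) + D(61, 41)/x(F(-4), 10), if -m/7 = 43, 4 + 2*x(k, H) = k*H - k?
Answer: 79373/26 ≈ 3052.8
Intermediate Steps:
x(k, H) = -2 - k/2 + H*k/2 (x(k, H) = -2 + (k*H - k)/2 = -2 + (H*k - k)/2 = -2 + (-k + H*k)/2 = -2 + (-k/2 + H*k/2) = -2 - k/2 + H*k/2)
m = -301 (m = -7*43 = -301)
D(o, t) = 1505 + 5*o (D(o, t) = -5*(-301 - o) = 1505 + 5*o)
-771/c(53) + D(61, 41)/x(F(-4), 10) = -771/((-13/53)) + (1505 + 5*61)/(-2 - ½*(-4) + (½)*10*(-4)) = -771/((-13*1/53)) + (1505 + 305)/(-2 + 2 - 20) = -771/(-13/53) + 1810/(-20) = -771*(-53/13) + 1810*(-1/20) = 40863/13 - 181/2 = 79373/26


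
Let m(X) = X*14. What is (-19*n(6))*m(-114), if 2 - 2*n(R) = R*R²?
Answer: -3244668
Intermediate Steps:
m(X) = 14*X
n(R) = 1 - R³/2 (n(R) = 1 - R*R²/2 = 1 - R³/2)
(-19*n(6))*m(-114) = (-19*(1 - ½*6³))*(14*(-114)) = -19*(1 - ½*216)*(-1596) = -19*(1 - 108)*(-1596) = -19*(-107)*(-1596) = 2033*(-1596) = -3244668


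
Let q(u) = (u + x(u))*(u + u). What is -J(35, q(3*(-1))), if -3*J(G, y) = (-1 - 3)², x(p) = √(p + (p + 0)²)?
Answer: 16/3 ≈ 5.3333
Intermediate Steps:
x(p) = √(p + p²)
q(u) = 2*u*(u + √(u*(1 + u))) (q(u) = (u + √(u*(1 + u)))*(u + u) = (u + √(u*(1 + u)))*(2*u) = 2*u*(u + √(u*(1 + u))))
J(G, y) = -16/3 (J(G, y) = -(-1 - 3)²/3 = -⅓*(-4)² = -⅓*16 = -16/3)
-J(35, q(3*(-1))) = -1*(-16/3) = 16/3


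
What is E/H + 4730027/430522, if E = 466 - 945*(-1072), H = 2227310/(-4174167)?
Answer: -910665713575881337/479452977910 ≈ -1.8994e+6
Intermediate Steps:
H = -2227310/4174167 (H = 2227310*(-1/4174167) = -2227310/4174167 ≈ -0.53359)
E = 1013506 (E = 466 + 1013040 = 1013506)
E/H + 4730027/430522 = 1013506/(-2227310/4174167) + 4730027/430522 = 1013506*(-4174167/2227310) + 4730027*(1/430522) = -2115271649751/1113655 + 4730027/430522 = -910665713575881337/479452977910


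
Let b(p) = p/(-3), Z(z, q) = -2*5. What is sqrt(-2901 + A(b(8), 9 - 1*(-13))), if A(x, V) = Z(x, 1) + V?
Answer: 3*I*sqrt(321) ≈ 53.749*I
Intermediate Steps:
Z(z, q) = -10
b(p) = -p/3 (b(p) = p*(-1/3) = -p/3)
A(x, V) = -10 + V
sqrt(-2901 + A(b(8), 9 - 1*(-13))) = sqrt(-2901 + (-10 + (9 - 1*(-13)))) = sqrt(-2901 + (-10 + (9 + 13))) = sqrt(-2901 + (-10 + 22)) = sqrt(-2901 + 12) = sqrt(-2889) = 3*I*sqrt(321)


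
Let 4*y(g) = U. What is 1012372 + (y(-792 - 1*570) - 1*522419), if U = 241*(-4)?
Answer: 489712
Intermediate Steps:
U = -964
y(g) = -241 (y(g) = (¼)*(-964) = -241)
1012372 + (y(-792 - 1*570) - 1*522419) = 1012372 + (-241 - 1*522419) = 1012372 + (-241 - 522419) = 1012372 - 522660 = 489712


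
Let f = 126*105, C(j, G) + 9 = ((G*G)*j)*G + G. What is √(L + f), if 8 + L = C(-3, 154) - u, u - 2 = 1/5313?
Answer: 2*I*√77227679528769/5313 ≈ 3308.1*I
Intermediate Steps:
u = 10627/5313 (u = 2 + 1/5313 = 10627/5313 ≈ 2.0002)
C(j, G) = -9 + G + j*G³ (C(j, G) = -9 + (((G*G)*j)*G + G) = -9 + ((G²*j)*G + G) = -9 + ((j*G²)*G + G) = -9 + (j*G³ + G) = -9 + (G + j*G³) = -9 + G + j*G³)
L = -58212718642/5313 (L = -8 + ((-9 + 154 - 3*154³) - 1*10627/5313) = -8 + ((-9 + 154 - 3*3652264) - 10627/5313) = -8 + ((-9 + 154 - 10956792) - 10627/5313) = -8 + (-10956647 - 10627/5313) = -8 - 58212676138/5313 = -58212718642/5313 ≈ -1.0957e+7)
f = 13230
√(L + f) = √(-58212718642/5313 + 13230) = √(-58142427652/5313) = 2*I*√77227679528769/5313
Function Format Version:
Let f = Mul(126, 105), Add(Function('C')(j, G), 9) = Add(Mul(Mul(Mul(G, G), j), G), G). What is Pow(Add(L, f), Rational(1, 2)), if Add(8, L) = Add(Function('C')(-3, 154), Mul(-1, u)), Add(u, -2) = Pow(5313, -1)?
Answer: Mul(Rational(2, 5313), I, Pow(77227679528769, Rational(1, 2))) ≈ Mul(3308.1, I)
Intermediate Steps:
u = Rational(10627, 5313) (u = Add(2, Pow(5313, -1)) = Add(2, Rational(1, 5313)) = Rational(10627, 5313) ≈ 2.0002)
Function('C')(j, G) = Add(-9, G, Mul(j, Pow(G, 3))) (Function('C')(j, G) = Add(-9, Add(Mul(Mul(Mul(G, G), j), G), G)) = Add(-9, Add(Mul(Mul(Pow(G, 2), j), G), G)) = Add(-9, Add(Mul(Mul(j, Pow(G, 2)), G), G)) = Add(-9, Add(Mul(j, Pow(G, 3)), G)) = Add(-9, Add(G, Mul(j, Pow(G, 3)))) = Add(-9, G, Mul(j, Pow(G, 3))))
L = Rational(-58212718642, 5313) (L = Add(-8, Add(Add(-9, 154, Mul(-3, Pow(154, 3))), Mul(-1, Rational(10627, 5313)))) = Add(-8, Add(Add(-9, 154, Mul(-3, 3652264)), Rational(-10627, 5313))) = Add(-8, Add(Add(-9, 154, -10956792), Rational(-10627, 5313))) = Add(-8, Add(-10956647, Rational(-10627, 5313))) = Add(-8, Rational(-58212676138, 5313)) = Rational(-58212718642, 5313) ≈ -1.0957e+7)
f = 13230
Pow(Add(L, f), Rational(1, 2)) = Pow(Add(Rational(-58212718642, 5313), 13230), Rational(1, 2)) = Pow(Rational(-58142427652, 5313), Rational(1, 2)) = Mul(Rational(2, 5313), I, Pow(77227679528769, Rational(1, 2)))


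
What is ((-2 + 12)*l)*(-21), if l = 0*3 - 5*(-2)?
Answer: -2100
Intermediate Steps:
l = 10 (l = 0 + 10 = 10)
((-2 + 12)*l)*(-21) = ((-2 + 12)*10)*(-21) = (10*10)*(-21) = 100*(-21) = -2100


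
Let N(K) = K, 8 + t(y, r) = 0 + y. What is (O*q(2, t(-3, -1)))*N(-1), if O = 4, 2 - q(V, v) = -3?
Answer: -20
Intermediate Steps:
t(y, r) = -8 + y (t(y, r) = -8 + (0 + y) = -8 + y)
q(V, v) = 5 (q(V, v) = 2 - 1*(-3) = 2 + 3 = 5)
(O*q(2, t(-3, -1)))*N(-1) = (4*5)*(-1) = 20*(-1) = -20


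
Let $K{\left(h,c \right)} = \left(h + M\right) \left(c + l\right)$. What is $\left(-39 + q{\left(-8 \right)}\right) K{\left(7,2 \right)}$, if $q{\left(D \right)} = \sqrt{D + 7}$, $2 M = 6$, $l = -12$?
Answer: $3900 - 100 i \approx 3900.0 - 100.0 i$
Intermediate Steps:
$M = 3$ ($M = \frac{1}{2} \cdot 6 = 3$)
$K{\left(h,c \right)} = \left(-12 + c\right) \left(3 + h\right)$ ($K{\left(h,c \right)} = \left(h + 3\right) \left(c - 12\right) = \left(3 + h\right) \left(-12 + c\right) = \left(-12 + c\right) \left(3 + h\right)$)
$q{\left(D \right)} = \sqrt{7 + D}$
$\left(-39 + q{\left(-8 \right)}\right) K{\left(7,2 \right)} = \left(-39 + \sqrt{7 - 8}\right) \left(-36 - 84 + 3 \cdot 2 + 2 \cdot 7\right) = \left(-39 + \sqrt{-1}\right) \left(-36 - 84 + 6 + 14\right) = \left(-39 + i\right) \left(-100\right) = 3900 - 100 i$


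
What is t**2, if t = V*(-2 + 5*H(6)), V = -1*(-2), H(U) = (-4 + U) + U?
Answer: 5776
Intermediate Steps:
H(U) = -4 + 2*U
V = 2
t = 76 (t = 2*(-2 + 5*(-4 + 2*6)) = 2*(-2 + 5*(-4 + 12)) = 2*(-2 + 5*8) = 2*(-2 + 40) = 2*38 = 76)
t**2 = 76**2 = 5776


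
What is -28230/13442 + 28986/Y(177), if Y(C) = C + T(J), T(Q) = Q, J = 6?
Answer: 64077287/409981 ≈ 156.29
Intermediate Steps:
Y(C) = 6 + C (Y(C) = C + 6 = 6 + C)
-28230/13442 + 28986/Y(177) = -28230/13442 + 28986/(6 + 177) = -28230*1/13442 + 28986/183 = -14115/6721 + 28986*(1/183) = -14115/6721 + 9662/61 = 64077287/409981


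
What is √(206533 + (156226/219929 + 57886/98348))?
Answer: √83585398027918498958246/636164038 ≈ 454.46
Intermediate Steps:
√(206533 + (156226/219929 + 57886/98348)) = √(206533 + (156226*(1/219929) + 57886*(1/98348))) = √(206533 + (156226/219929 + 28943/49174)) = √(206533 + 14047662371/10814788646) = √(2233624791086689/10814788646) = √83585398027918498958246/636164038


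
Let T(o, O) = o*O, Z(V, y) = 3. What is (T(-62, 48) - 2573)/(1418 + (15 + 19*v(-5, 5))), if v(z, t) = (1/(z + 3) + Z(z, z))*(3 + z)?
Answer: -5549/1338 ≈ -4.1472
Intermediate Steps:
v(z, t) = (3 + z)*(3 + 1/(3 + z)) (v(z, t) = (1/(z + 3) + 3)*(3 + z) = (1/(3 + z) + 3)*(3 + z) = (3 + 1/(3 + z))*(3 + z) = (3 + z)*(3 + 1/(3 + z)))
T(o, O) = O*o
(T(-62, 48) - 2573)/(1418 + (15 + 19*v(-5, 5))) = (48*(-62) - 2573)/(1418 + (15 + 19*(10 + 3*(-5)))) = (-2976 - 2573)/(1418 + (15 + 19*(10 - 15))) = -5549/(1418 + (15 + 19*(-5))) = -5549/(1418 + (15 - 95)) = -5549/(1418 - 80) = -5549/1338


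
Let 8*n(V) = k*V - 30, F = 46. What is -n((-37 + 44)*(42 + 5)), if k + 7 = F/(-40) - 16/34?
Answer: 974499/2720 ≈ 358.27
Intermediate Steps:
k = -2931/340 (k = -7 + (46/(-40) - 16/34) = -7 + (46*(-1/40) - 16*1/34) = -7 + (-23/20 - 8/17) = -7 - 551/340 = -2931/340 ≈ -8.6206)
n(V) = -15/4 - 2931*V/2720 (n(V) = (-2931*V/340 - 30)/8 = (-30 - 2931*V/340)/8 = -15/4 - 2931*V/2720)
-n((-37 + 44)*(42 + 5)) = -(-15/4 - 2931*(-37 + 44)*(42 + 5)/2720) = -(-15/4 - 20517*47/2720) = -(-15/4 - 2931/2720*329) = -(-15/4 - 964299/2720) = -1*(-974499/2720) = 974499/2720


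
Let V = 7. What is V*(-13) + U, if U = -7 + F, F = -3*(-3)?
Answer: -89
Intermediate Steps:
F = 9
U = 2 (U = -7 + 9 = 2)
V*(-13) + U = 7*(-13) + 2 = -91 + 2 = -89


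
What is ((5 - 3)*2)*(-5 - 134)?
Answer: -556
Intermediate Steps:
((5 - 3)*2)*(-5 - 134) = (2*2)*(-139) = 4*(-139) = -556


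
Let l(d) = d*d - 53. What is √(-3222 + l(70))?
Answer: 5*√65 ≈ 40.311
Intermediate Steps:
l(d) = -53 + d² (l(d) = d² - 53 = -53 + d²)
√(-3222 + l(70)) = √(-3222 + (-53 + 70²)) = √(-3222 + (-53 + 4900)) = √(-3222 + 4847) = √1625 = 5*√65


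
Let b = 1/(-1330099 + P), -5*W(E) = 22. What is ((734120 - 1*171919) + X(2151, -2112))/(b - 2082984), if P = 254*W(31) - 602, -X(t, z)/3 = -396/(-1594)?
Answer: -2983763793222079/11055014986293049 ≈ -0.26990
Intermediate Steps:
W(E) = -22/5 (W(E) = -⅕*22 = -22/5)
X(t, z) = -594/797 (X(t, z) = -(-1188)/(-1594) = -(-1188)*(-1)/1594 = -3*198/797 = -594/797)
P = -8598/5 (P = 254*(-22/5) - 602 = -5588/5 - 602 = -8598/5 ≈ -1719.6)
b = -5/6659093 (b = 1/(-1330099 - 8598/5) = 1/(-6659093/5) = -5/6659093 ≈ -7.5085e-7)
((734120 - 1*171919) + X(2151, -2112))/(b - 2082984) = ((734120 - 1*171919) - 594/797)/(-5/6659093 - 2082984) = ((734120 - 171919) - 594/797)/(-13870784173517/6659093) = (562201 - 594/797)*(-6659093/13870784173517) = (448073603/797)*(-6659093/13870784173517) = -2983763793222079/11055014986293049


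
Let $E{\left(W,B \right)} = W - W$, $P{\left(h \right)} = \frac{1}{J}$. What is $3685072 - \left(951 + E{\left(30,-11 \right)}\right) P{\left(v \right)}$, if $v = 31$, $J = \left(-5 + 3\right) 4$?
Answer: $\frac{29481527}{8} \approx 3.6852 \cdot 10^{6}$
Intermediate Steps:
$J = -8$ ($J = \left(-2\right) 4 = -8$)
$P{\left(h \right)} = - \frac{1}{8}$ ($P{\left(h \right)} = \frac{1}{-8} = - \frac{1}{8}$)
$E{\left(W,B \right)} = 0$
$3685072 - \left(951 + E{\left(30,-11 \right)}\right) P{\left(v \right)} = 3685072 - \left(951 + 0\right) \left(- \frac{1}{8}\right) = 3685072 - 951 \left(- \frac{1}{8}\right) = 3685072 - - \frac{951}{8} = 3685072 + \frac{951}{8} = \frac{29481527}{8}$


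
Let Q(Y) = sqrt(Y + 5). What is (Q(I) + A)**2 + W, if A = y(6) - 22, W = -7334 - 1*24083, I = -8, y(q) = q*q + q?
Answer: -31020 + 40*I*sqrt(3) ≈ -31020.0 + 69.282*I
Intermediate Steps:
y(q) = q + q**2 (y(q) = q**2 + q = q + q**2)
Q(Y) = sqrt(5 + Y)
W = -31417 (W = -7334 - 24083 = -31417)
A = 20 (A = 6*(1 + 6) - 22 = 6*7 - 22 = 42 - 22 = 20)
(Q(I) + A)**2 + W = (sqrt(5 - 8) + 20)**2 - 31417 = (sqrt(-3) + 20)**2 - 31417 = (I*sqrt(3) + 20)**2 - 31417 = (20 + I*sqrt(3))**2 - 31417 = -31417 + (20 + I*sqrt(3))**2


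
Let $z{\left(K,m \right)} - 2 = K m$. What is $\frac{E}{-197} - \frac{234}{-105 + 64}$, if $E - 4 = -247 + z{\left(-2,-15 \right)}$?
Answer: $\frac{54749}{8077} \approx 6.7784$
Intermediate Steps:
$z{\left(K,m \right)} = 2 + K m$
$E = -211$ ($E = 4 + \left(-247 + \left(2 - -30\right)\right) = 4 + \left(-247 + \left(2 + 30\right)\right) = 4 + \left(-247 + 32\right) = 4 - 215 = -211$)
$\frac{E}{-197} - \frac{234}{-105 + 64} = - \frac{211}{-197} - \frac{234}{-105 + 64} = \left(-211\right) \left(- \frac{1}{197}\right) - \frac{234}{-41} = \frac{211}{197} - - \frac{234}{41} = \frac{211}{197} + \frac{234}{41} = \frac{54749}{8077}$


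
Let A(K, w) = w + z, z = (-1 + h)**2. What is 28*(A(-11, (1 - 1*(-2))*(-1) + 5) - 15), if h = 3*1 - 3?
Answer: -336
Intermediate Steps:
h = 0 (h = 3 - 3 = 0)
z = 1 (z = (-1 + 0)**2 = (-1)**2 = 1)
A(K, w) = 1 + w (A(K, w) = w + 1 = 1 + w)
28*(A(-11, (1 - 1*(-2))*(-1) + 5) - 15) = 28*((1 + ((1 - 1*(-2))*(-1) + 5)) - 15) = 28*((1 + ((1 + 2)*(-1) + 5)) - 15) = 28*((1 + (3*(-1) + 5)) - 15) = 28*((1 + (-3 + 5)) - 15) = 28*((1 + 2) - 15) = 28*(3 - 15) = 28*(-12) = -336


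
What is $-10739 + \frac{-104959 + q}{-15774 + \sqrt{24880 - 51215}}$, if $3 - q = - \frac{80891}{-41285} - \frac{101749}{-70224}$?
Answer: $- \frac{5100707423105689943}{475264873560680} + \frac{13230351725743 i \sqrt{26335}}{31367481655004880} \approx -10732.0 + 0.068448 i$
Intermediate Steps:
$q = - \frac{51461023}{126052080}$ ($q = 3 - \left(- \frac{80891}{-41285} - \frac{101749}{-70224}\right) = 3 - \left(\left(-80891\right) \left(- \frac{1}{41285}\right) - - \frac{101749}{70224}\right) = 3 - \left(\frac{3517}{1795} + \frac{101749}{70224}\right) = 3 - \frac{429617263}{126052080} = - \frac{51461023}{126052080} \approx -0.40825$)
$-10739 + \frac{-104959 + q}{-15774 + \sqrt{24880 - 51215}} = -10739 + \frac{-104959 - \frac{51461023}{126052080}}{-15774 + \sqrt{24880 - 51215}} = -10739 - \frac{13230351725743}{126052080 \left(-15774 + \sqrt{-26335}\right)} = -10739 - \frac{13230351725743}{126052080 \left(-15774 + i \sqrt{26335}\right)}$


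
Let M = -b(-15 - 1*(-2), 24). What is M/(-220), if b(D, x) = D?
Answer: -13/220 ≈ -0.059091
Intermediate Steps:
M = 13 (M = -(-15 - 1*(-2)) = -(-15 + 2) = -1*(-13) = 13)
M/(-220) = 13/(-220) = 13*(-1/220) = -13/220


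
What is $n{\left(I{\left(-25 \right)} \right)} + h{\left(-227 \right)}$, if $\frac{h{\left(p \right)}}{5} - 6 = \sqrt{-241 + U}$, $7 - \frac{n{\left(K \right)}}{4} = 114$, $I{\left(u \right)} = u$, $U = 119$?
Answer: $-398 + 5 i \sqrt{122} \approx -398.0 + 55.227 i$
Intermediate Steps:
$n{\left(K \right)} = -428$ ($n{\left(K \right)} = 28 - 456 = -428$)
$h{\left(p \right)} = 30 + 5 i \sqrt{122}$ ($h{\left(p \right)} = 30 + 5 \sqrt{-241 + 119} = 30 + 5 \sqrt{-122} = 30 + 5 i \sqrt{122}$)
$n{\left(I{\left(-25 \right)} \right)} + h{\left(-227 \right)} = -428 + \left(30 + 5 i \sqrt{122}\right) = -398 + 5 i \sqrt{122}$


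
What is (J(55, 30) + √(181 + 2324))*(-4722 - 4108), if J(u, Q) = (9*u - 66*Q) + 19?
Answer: 12944780 - 8830*√2505 ≈ 1.2503e+7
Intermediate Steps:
J(u, Q) = 19 - 66*Q + 9*u (J(u, Q) = (-66*Q + 9*u) + 19 = 19 - 66*Q + 9*u)
(J(55, 30) + √(181 + 2324))*(-4722 - 4108) = ((19 - 66*30 + 9*55) + √(181 + 2324))*(-4722 - 4108) = ((19 - 1980 + 495) + √2505)*(-8830) = (-1466 + √2505)*(-8830) = 12944780 - 8830*√2505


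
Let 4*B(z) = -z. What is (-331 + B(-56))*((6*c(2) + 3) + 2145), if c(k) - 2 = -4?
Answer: -677112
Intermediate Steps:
c(k) = -2 (c(k) = 2 - 4 = -2)
B(z) = -z/4 (B(z) = (-z)/4 = -z/4)
(-331 + B(-56))*((6*c(2) + 3) + 2145) = (-331 - 1/4*(-56))*((6*(-2) + 3) + 2145) = (-331 + 14)*((-12 + 3) + 2145) = -317*(-9 + 2145) = -317*2136 = -677112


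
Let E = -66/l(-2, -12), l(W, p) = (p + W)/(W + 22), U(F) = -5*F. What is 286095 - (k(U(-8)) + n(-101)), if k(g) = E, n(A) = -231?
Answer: 2003622/7 ≈ 2.8623e+5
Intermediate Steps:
l(W, p) = (W + p)/(22 + W)
E = 660/7 (E = -66*(22 - 2)/(-2 - 12) = -66/(-14/20) = -66/((1/20)*(-14)) = -66/(-7/10) = -66*(-10/7) = 660/7 ≈ 94.286)
k(g) = 660/7
286095 - (k(U(-8)) + n(-101)) = 286095 - (660/7 - 231) = 286095 - 1*(-957/7) = 286095 + 957/7 = 2003622/7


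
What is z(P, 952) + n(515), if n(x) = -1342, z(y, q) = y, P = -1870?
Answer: -3212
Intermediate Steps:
z(P, 952) + n(515) = -1870 - 1342 = -3212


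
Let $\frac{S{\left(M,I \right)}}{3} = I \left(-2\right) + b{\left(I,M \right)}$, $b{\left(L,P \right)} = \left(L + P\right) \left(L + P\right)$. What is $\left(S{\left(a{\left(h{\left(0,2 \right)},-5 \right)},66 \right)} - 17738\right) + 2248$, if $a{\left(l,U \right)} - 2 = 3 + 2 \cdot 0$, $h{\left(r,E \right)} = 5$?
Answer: $-763$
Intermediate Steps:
$b{\left(L,P \right)} = \left(L + P\right)^{2}$
$a{\left(l,U \right)} = 5$ ($a{\left(l,U \right)} = 2 + \left(3 + 2 \cdot 0\right) = 2 + \left(3 + 0\right) = 2 + 3 = 5$)
$S{\left(M,I \right)} = - 6 I + 3 \left(I + M\right)^{2}$ ($S{\left(M,I \right)} = 3 \left(I \left(-2\right) + \left(I + M\right)^{2}\right) = 3 \left(- 2 I + \left(I + M\right)^{2}\right) = 3 \left(\left(I + M\right)^{2} - 2 I\right) = - 6 I + 3 \left(I + M\right)^{2}$)
$\left(S{\left(a{\left(h{\left(0,2 \right)},-5 \right)},66 \right)} - 17738\right) + 2248 = \left(\left(\left(-6\right) 66 + 3 \left(66 + 5\right)^{2}\right) - 17738\right) + 2248 = \left(\left(-396 + 3 \cdot 71^{2}\right) - 17738\right) + 2248 = \left(\left(-396 + 3 \cdot 5041\right) - 17738\right) + 2248 = \left(\left(-396 + 15123\right) - 17738\right) + 2248 = \left(14727 - 17738\right) + 2248 = -3011 + 2248 = -763$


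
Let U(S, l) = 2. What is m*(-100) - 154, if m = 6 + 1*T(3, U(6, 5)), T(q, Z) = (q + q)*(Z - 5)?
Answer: 1046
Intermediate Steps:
T(q, Z) = 2*q*(-5 + Z) (T(q, Z) = (2*q)*(-5 + Z) = 2*q*(-5 + Z))
m = -12 (m = 6 + 1*(2*3*(-5 + 2)) = 6 + 1*(2*3*(-3)) = 6 + 1*(-18) = 6 - 18 = -12)
m*(-100) - 154 = -12*(-100) - 154 = 1200 - 154 = 1046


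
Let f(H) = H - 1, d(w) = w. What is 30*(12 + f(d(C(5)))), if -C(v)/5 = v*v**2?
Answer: -18420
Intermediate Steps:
C(v) = -5*v**3 (C(v) = -5*v*v**2 = -5*v**3)
f(H) = -1 + H
30*(12 + f(d(C(5)))) = 30*(12 + (-1 - 5*5**3)) = 30*(12 + (-1 - 5*125)) = 30*(12 + (-1 - 625)) = 30*(12 - 626) = 30*(-614) = -18420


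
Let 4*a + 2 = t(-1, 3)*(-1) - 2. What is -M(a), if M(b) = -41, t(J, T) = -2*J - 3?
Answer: 41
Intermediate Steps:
t(J, T) = -3 - 2*J
a = -¾ (a = -½ + ((-3 - 2*(-1))*(-1) - 2)/4 = -½ + ((-3 + 2)*(-1) - 2)/4 = -½ + (-1*(-1) - 2)/4 = -½ + (1 - 2)/4 = -½ + (¼)*(-1) = -½ - ¼ = -¾ ≈ -0.75000)
-M(a) = -1*(-41) = 41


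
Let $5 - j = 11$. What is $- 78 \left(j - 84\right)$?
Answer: $7020$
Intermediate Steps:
$j = -6$ ($j = 5 - 11 = -6$)
$- 78 \left(j - 84\right) = - 78 \left(-6 - 84\right) = \left(-78\right) \left(-90\right) = 7020$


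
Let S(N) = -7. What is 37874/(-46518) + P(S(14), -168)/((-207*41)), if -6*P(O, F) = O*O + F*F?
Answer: -102236069/394798266 ≈ -0.25896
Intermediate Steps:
P(O, F) = -F²/6 - O²/6 (P(O, F) = -(O*O + F*F)/6 = -(O² + F²)/6 = -(F² + O²)/6 = -F²/6 - O²/6)
37874/(-46518) + P(S(14), -168)/((-207*41)) = 37874/(-46518) + (-⅙*(-168)² - ⅙*(-7)²)/((-207*41)) = 37874*(-1/46518) + (-⅙*28224 - ⅙*49)/(-8487) = -18937/23259 + (-4704 - 49/6)*(-1/8487) = -18937/23259 - 28273/6*(-1/8487) = -18937/23259 + 28273/50922 = -102236069/394798266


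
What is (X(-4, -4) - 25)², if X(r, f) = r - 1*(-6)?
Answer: 529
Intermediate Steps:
X(r, f) = 6 + r (X(r, f) = r + 6 = 6 + r)
(X(-4, -4) - 25)² = ((6 - 4) - 25)² = (2 - 25)² = (-23)² = 529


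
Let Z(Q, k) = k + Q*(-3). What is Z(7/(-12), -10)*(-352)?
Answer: 2904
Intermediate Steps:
Z(Q, k) = k - 3*Q
Z(7/(-12), -10)*(-352) = (-10 - 21/(-12))*(-352) = (-10 - 21*(-1)/12)*(-352) = (-10 - 3*(-7/12))*(-352) = (-10 + 7/4)*(-352) = -33/4*(-352) = 2904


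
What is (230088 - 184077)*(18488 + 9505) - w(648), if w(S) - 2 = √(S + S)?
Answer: 1287985885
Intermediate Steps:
w(S) = 2 + √2*√S (w(S) = 2 + √(S + S) = 2 + √(2*S) = 2 + √2*√S)
(230088 - 184077)*(18488 + 9505) - w(648) = (230088 - 184077)*(18488 + 9505) - (2 + √2*√648) = 46011*27993 - (2 + √2*(18*√2)) = 1287985923 - (2 + 36) = 1287985923 - 1*38 = 1287985923 - 38 = 1287985885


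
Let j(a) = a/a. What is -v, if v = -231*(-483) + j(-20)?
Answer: -111574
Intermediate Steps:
j(a) = 1
v = 111574 (v = -231*(-483) + 1 = 111573 + 1 = 111574)
-v = -1*111574 = -111574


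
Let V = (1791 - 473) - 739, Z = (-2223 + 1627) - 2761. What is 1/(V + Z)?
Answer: -1/2778 ≈ -0.00035997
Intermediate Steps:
Z = -3357 (Z = -596 - 2761 = -3357)
V = 579 (V = 1318 - 739 = 579)
1/(V + Z) = 1/(579 - 3357) = 1/(-2778) = -1/2778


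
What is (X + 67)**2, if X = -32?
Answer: 1225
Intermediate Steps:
(X + 67)**2 = (-32 + 67)**2 = 35**2 = 1225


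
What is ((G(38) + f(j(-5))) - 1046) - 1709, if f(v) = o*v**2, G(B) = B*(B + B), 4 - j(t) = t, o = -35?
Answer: -2702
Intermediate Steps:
j(t) = 4 - t
G(B) = 2*B**2 (G(B) = B*(2*B) = 2*B**2)
f(v) = -35*v**2
((G(38) + f(j(-5))) - 1046) - 1709 = ((2*38**2 - 35*(4 - 1*(-5))**2) - 1046) - 1709 = ((2*1444 - 35*(4 + 5)**2) - 1046) - 1709 = ((2888 - 35*9**2) - 1046) - 1709 = ((2888 - 35*81) - 1046) - 1709 = ((2888 - 2835) - 1046) - 1709 = (53 - 1046) - 1709 = -993 - 1709 = -2702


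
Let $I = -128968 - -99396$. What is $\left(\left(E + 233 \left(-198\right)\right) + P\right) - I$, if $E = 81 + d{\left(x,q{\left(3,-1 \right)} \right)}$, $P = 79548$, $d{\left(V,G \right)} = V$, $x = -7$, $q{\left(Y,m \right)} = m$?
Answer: $63060$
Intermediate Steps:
$I = -29572$ ($I = -128968 + 99396 = -29572$)
$E = 74$ ($E = 81 - 7 = 74$)
$\left(\left(E + 233 \left(-198\right)\right) + P\right) - I = \left(\left(74 + 233 \left(-198\right)\right) + 79548\right) - -29572 = \left(\left(74 - 46134\right) + 79548\right) + 29572 = \left(-46060 + 79548\right) + 29572 = 33488 + 29572 = 63060$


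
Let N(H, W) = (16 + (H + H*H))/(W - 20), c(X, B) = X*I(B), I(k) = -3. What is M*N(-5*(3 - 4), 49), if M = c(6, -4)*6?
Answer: -4968/29 ≈ -171.31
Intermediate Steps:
c(X, B) = -3*X (c(X, B) = X*(-3) = -3*X)
N(H, W) = (16 + H + H²)/(-20 + W) (N(H, W) = (16 + (H + H²))/(-20 + W) = (16 + H + H²)/(-20 + W))
M = -108 (M = -3*6*6 = -18*6 = -108)
M*N(-5*(3 - 4), 49) = -108*(16 - 5*(3 - 4) + (-5*(3 - 4))²)/(-20 + 49) = -108*(16 - 5*(-1) + (-5*(-1))²)/29 = -108*(16 + 5 + 5²)/29 = -108*(16 + 5 + 25)/29 = -108*46/29 = -4968/29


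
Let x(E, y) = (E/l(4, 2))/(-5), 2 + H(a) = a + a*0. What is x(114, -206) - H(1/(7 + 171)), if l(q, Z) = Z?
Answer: -8371/890 ≈ -9.4056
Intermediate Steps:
H(a) = -2 + a (H(a) = -2 + (a + a*0) = -2 + (a + 0) = -2 + a)
x(E, y) = -E/10 (x(E, y) = (E/2)/(-5) = -E/(5*2) = -E/10)
x(114, -206) - H(1/(7 + 171)) = -⅒*114 - (-2 + 1/(7 + 171)) = -57/5 - (-2 + 1/178) = -57/5 - 1*(-355/178) = -57/5 + 355/178 = -8371/890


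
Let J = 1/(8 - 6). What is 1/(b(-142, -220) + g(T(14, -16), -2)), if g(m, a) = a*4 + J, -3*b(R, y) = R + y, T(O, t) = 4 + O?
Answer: 6/679 ≈ 0.0088365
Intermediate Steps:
J = 1/2 ≈ 0.50000
b(R, y) = -R/3 - y/3 (b(R, y) = -(R + y)/3 = -R/3 - y/3)
g(m, a) = 1/2 + 4*a (g(m, a) = a*4 + 1/2 = 4*a + 1/2 = 1/2 + 4*a)
1/(b(-142, -220) + g(T(14, -16), -2)) = 1/((-1/3*(-142) - 1/3*(-220)) + (1/2 + 4*(-2))) = 1/((142/3 + 220/3) + (1/2 - 8)) = 1/(362/3 - 15/2) = 1/(679/6) = 6/679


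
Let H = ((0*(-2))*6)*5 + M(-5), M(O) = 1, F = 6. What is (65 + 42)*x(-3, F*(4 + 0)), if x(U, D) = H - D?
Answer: -2461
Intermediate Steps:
H = 1 (H = ((0*(-2))*6)*5 + 1 = (0*6)*5 + 1 = 0*5 + 1 = 0 + 1 = 1)
x(U, D) = 1 - D
(65 + 42)*x(-3, F*(4 + 0)) = (65 + 42)*(1 - 6*(4 + 0)) = 107*(1 - 6*4) = 107*(1 - 1*24) = 107*(1 - 24) = 107*(-23) = -2461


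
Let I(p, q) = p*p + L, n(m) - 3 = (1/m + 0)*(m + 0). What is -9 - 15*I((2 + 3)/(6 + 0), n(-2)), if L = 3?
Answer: -773/12 ≈ -64.417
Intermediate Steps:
n(m) = 4 (n(m) = 3 + (1/m + 0)*(m + 0) = 3 + (1/m + 0)*m = 3 + m/m = 3 + 1 = 4)
I(p, q) = 3 + p² (I(p, q) = p*p + 3 = p² + 3 = 3 + p²)
-9 - 15*I((2 + 3)/(6 + 0), n(-2)) = -9 - 15*(3 + ((2 + 3)/(6 + 0))²) = -9 - 15*(3 + (5/6)²) = -9 - 15*(3 + (5*(⅙))²) = -9 - 15*(3 + (⅚)²) = -9 - 15*(3 + 25/36) = -9 - 15*133/36 = -9 - 665/12 = -773/12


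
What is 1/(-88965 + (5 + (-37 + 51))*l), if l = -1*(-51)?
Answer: -1/87996 ≈ -1.1364e-5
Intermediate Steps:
l = 51
1/(-88965 + (5 + (-37 + 51))*l) = 1/(-88965 + (5 + (-37 + 51))*51) = 1/(-88965 + (5 + 14)*51) = 1/(-88965 + 19*51) = 1/(-88965 + 969) = 1/(-87996) = -1/87996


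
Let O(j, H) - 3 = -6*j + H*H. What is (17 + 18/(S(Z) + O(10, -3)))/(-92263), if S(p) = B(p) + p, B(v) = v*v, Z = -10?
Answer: -122/645841 ≈ -0.00018890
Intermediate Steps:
B(v) = v²
O(j, H) = 3 + H² - 6*j (O(j, H) = 3 + (-6*j + H*H) = 3 + (-6*j + H²) = 3 + (H² - 6*j) = 3 + H² - 6*j)
S(p) = p + p² (S(p) = p² + p = p + p²)
(17 + 18/(S(Z) + O(10, -3)))/(-92263) = (17 + 18/(-10*(1 - 10) + (3 + (-3)² - 6*10)))/(-92263) = (17 + 18/(-10*(-9) + (3 + 9 - 60)))*(-1/92263) = (17 + 18/(90 - 48))*(-1/92263) = (17 + 18/42)*(-1/92263) = (17 + 18*(1/42))*(-1/92263) = (17 + 3/7)*(-1/92263) = (122/7)*(-1/92263) = -122/645841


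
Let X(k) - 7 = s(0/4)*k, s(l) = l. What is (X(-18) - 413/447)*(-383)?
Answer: -1040228/447 ≈ -2327.1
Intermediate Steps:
X(k) = 7 (X(k) = 7 + (0/4)*k = 7 + (0*(¼))*k = 7 + 0*k = 7 + 0 = 7)
(X(-18) - 413/447)*(-383) = (7 - 413/447)*(-383) = (2716/447)*(-383) = -1040228/447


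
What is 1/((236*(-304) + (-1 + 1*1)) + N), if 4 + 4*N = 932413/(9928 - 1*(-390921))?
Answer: -1603396/115034713607 ≈ -1.3938e-5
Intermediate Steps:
N = -670983/1603396 (N = -1 + (932413/(9928 - 1*(-390921)))/4 = -1 + (932413/(9928 + 390921))/4 = -1 + (932413/400849)/4 = -1 + (932413*(1/400849))/4 = -1 + (1/4)*(932413/400849) = -1 + 932413/1603396 = -670983/1603396 ≈ -0.41848)
1/((236*(-304) + (-1 + 1*1)) + N) = 1/((236*(-304) + (-1 + 1*1)) - 670983/1603396) = 1/((-71744 + (-1 + 1)) - 670983/1603396) = 1/((-71744 + 0) - 670983/1603396) = 1/(-71744 - 670983/1603396) = 1/(-115034713607/1603396) = -1603396/115034713607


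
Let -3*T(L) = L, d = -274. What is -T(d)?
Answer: -274/3 ≈ -91.333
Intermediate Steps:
T(L) = -L/3
-T(d) = -(-1)*(-274)/3 = -1*274/3 = -274/3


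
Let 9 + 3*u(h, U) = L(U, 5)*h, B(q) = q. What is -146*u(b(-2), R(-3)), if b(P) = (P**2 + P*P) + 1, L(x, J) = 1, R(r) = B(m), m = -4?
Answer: 0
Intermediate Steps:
R(r) = -4
b(P) = 1 + 2*P**2 (b(P) = (P**2 + P**2) + 1 = 2*P**2 + 1 = 1 + 2*P**2)
u(h, U) = -3 + h/3 (u(h, U) = -3 + (1*h)/3 = -3 + h/3)
-146*u(b(-2), R(-3)) = -146*(-3 + (1 + 2*(-2)**2)/3) = -146*(-3 + (1 + 2*4)/3) = -146*(-3 + (1 + 8)/3) = -146*(-3 + (1/3)*9) = -146*(-3 + 3) = -146*0 = 0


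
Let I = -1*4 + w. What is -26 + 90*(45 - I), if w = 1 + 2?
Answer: 4114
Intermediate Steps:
w = 3
I = -1 (I = -1*4 + 3 = -4 + 3 = -1)
-26 + 90*(45 - I) = -26 + 90*(45 - 1*(-1)) = -26 + 90*(45 + 1) = -26 + 90*46 = -26 + 4140 = 4114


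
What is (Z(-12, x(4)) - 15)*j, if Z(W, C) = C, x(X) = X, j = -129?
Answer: 1419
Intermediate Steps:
(Z(-12, x(4)) - 15)*j = (4 - 15)*(-129) = -11*(-129) = 1419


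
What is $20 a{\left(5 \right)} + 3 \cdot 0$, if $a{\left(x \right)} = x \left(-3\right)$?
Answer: $-300$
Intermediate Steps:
$a{\left(x \right)} = - 3 x$
$20 a{\left(5 \right)} + 3 \cdot 0 = 20 \left(\left(-3\right) 5\right) + 3 \cdot 0 = 20 \left(-15\right) + 0 = -300 + 0 = -300$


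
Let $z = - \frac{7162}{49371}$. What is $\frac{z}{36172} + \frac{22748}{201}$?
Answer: $\frac{2256914699323}{19941967234} \approx 113.17$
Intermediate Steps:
$z = - \frac{7162}{49371}$ ($z = \left(-7162\right) \frac{1}{49371} = - \frac{7162}{49371} \approx -0.14506$)
$\frac{z}{36172} + \frac{22748}{201} = - \frac{7162}{49371 \cdot 36172} + \frac{22748}{201} = \left(- \frac{7162}{49371}\right) \frac{1}{36172} + 22748 \cdot \frac{1}{201} = - \frac{3581}{892923906} + \frac{22748}{201} = \frac{2256914699323}{19941967234}$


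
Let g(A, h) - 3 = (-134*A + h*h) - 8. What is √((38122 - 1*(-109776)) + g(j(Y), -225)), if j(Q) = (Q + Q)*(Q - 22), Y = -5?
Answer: √162338 ≈ 402.91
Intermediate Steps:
j(Q) = 2*Q*(-22 + Q) (j(Q) = (2*Q)*(-22 + Q) = 2*Q*(-22 + Q))
g(A, h) = -5 + h² - 134*A (g(A, h) = 3 + ((-134*A + h*h) - 8) = 3 + ((-134*A + h²) - 8) = 3 + ((h² - 134*A) - 8) = 3 + (-8 + h² - 134*A) = -5 + h² - 134*A)
√((38122 - 1*(-109776)) + g(j(Y), -225)) = √((38122 - 1*(-109776)) + (-5 + (-225)² - 268*(-5)*(-22 - 5))) = √((38122 + 109776) + (-5 + 50625 - 268*(-5)*(-27))) = √(147898 + (-5 + 50625 - 134*270)) = √(147898 + (-5 + 50625 - 36180)) = √(147898 + 14440) = √162338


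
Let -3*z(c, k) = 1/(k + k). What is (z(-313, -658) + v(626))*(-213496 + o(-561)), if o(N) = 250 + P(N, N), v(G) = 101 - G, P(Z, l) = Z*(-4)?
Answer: 72890605733/658 ≈ 1.1078e+8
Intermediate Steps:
P(Z, l) = -4*Z
z(c, k) = -1/(6*k) (z(c, k) = -1/(3*(k + k)) = -1/(2*k)/3 = -1/(6*k))
o(N) = 250 - 4*N
(z(-313, -658) + v(626))*(-213496 + o(-561)) = (-⅙/(-658) + (101 - 1*626))*(-213496 + (250 - 4*(-561))) = (-⅙*(-1/658) + (101 - 626))*(-213496 + (250 + 2244)) = (1/3948 - 525)*(-213496 + 2494) = -2072699/3948*(-211002) = 72890605733/658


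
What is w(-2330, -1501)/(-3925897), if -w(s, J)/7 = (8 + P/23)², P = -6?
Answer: 221788/2076799513 ≈ 0.00010679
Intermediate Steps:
w(s, J) = -221788/529 (w(s, J) = -7*(8 - 6/23)² = -7*(178/23)² = -7*31684/529 = -221788/529)
w(-2330, -1501)/(-3925897) = -221788/529/(-3925897) = -221788/529*(-1/3925897) = 221788/2076799513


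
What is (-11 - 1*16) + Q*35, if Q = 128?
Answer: 4453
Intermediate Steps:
(-11 - 1*16) + Q*35 = (-11 - 1*16) + 128*35 = (-11 - 16) + 4480 = -27 + 4480 = 4453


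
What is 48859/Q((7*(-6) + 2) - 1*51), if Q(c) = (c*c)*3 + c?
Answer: 48859/24752 ≈ 1.9739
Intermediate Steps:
Q(c) = c + 3*c**2 (Q(c) = c**2*3 + c = 3*c**2 + c = c + 3*c**2)
48859/Q((7*(-6) + 2) - 1*51) = 48859/((((7*(-6) + 2) - 1*51)*(1 + 3*((7*(-6) + 2) - 1*51)))) = 48859/((((-42 + 2) - 51)*(1 + 3*((-42 + 2) - 51)))) = 48859/(((-40 - 51)*(1 + 3*(-40 - 51)))) = 48859/((-91*(1 + 3*(-91)))) = 48859/((-91*(1 - 273))) = 48859/((-91*(-272))) = 48859/24752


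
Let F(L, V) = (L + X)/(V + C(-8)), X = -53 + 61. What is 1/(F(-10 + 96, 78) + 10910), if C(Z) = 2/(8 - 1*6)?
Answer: 79/861984 ≈ 9.1649e-5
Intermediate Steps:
X = 8
C(Z) = 1 (C(Z) = 2/(8 - 6) = 2/2 = 2*(½) = 1)
F(L, V) = (8 + L)/(1 + V) (F(L, V) = (L + 8)/(V + 1) = (8 + L)/(1 + V))
1/(F(-10 + 96, 78) + 10910) = 1/((8 + (-10 + 96))/(1 + 78) + 10910) = 1/((8 + 86)/79 + 10910) = 1/((1/79)*94 + 10910) = 1/(94/79 + 10910) = 1/(861984/79) = 79/861984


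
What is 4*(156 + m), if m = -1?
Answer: 620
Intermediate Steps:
4*(156 + m) = 4*(156 - 1) = 4*155 = 620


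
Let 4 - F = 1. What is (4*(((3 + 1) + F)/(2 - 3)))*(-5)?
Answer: 140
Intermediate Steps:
F = 3 (F = 4 - 1*1 = 4 - 1 = 3)
(4*(((3 + 1) + F)/(2 - 3)))*(-5) = (4*(((3 + 1) + 3)/(2 - 3)))*(-5) = (4*((4 + 3)/(-1)))*(-5) = (4*(7*(-1)))*(-5) = (4*(-7))*(-5) = -28*(-5) = 140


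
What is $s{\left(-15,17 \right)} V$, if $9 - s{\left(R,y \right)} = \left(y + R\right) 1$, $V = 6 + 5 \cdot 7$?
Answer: $287$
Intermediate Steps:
$V = 41$ ($V = 6 + 35 = 41$)
$s{\left(R,y \right)} = 9 - R - y$ ($s{\left(R,y \right)} = 9 - \left(y + R\right) 1 = 9 - \left(R + y\right) 1 = 9 - \left(R + y\right) = 9 - R - y$)
$s{\left(-15,17 \right)} V = \left(9 - -15 - 17\right) 41 = \left(9 + 15 - 17\right) 41 = 7 \cdot 41 = 287$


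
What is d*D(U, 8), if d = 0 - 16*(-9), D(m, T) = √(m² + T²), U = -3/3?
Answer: 144*√65 ≈ 1161.0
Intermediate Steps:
U = -1 (U = -3*⅓ = -1)
D(m, T) = √(T² + m²)
d = 144 (d = 0 + 144 = 144)
d*D(U, 8) = 144*√(8² + (-1)²) = 144*√(64 + 1) = 144*√65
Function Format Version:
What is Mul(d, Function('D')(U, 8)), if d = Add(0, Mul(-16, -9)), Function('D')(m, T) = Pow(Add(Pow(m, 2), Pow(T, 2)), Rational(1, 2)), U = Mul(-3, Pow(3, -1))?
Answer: Mul(144, Pow(65, Rational(1, 2))) ≈ 1161.0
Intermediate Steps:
U = -1 (U = Mul(-3, Rational(1, 3)) = -1)
Function('D')(m, T) = Pow(Add(Pow(T, 2), Pow(m, 2)), Rational(1, 2))
d = 144 (d = Add(0, 144) = 144)
Mul(d, Function('D')(U, 8)) = Mul(144, Pow(Add(Pow(8, 2), Pow(-1, 2)), Rational(1, 2))) = Mul(144, Pow(Add(64, 1), Rational(1, 2))) = Mul(144, Pow(65, Rational(1, 2)))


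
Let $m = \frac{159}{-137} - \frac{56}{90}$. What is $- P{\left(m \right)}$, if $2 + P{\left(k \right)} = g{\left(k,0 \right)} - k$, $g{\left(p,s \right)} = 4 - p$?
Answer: $- \frac{34312}{6165} \approx -5.5656$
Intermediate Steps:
$m = - \frac{10991}{6165}$ ($m = 159 \left(- \frac{1}{137}\right) - \frac{28}{45} = - \frac{159}{137} - \frac{28}{45} = - \frac{10991}{6165} \approx -1.7828$)
$P{\left(k \right)} = 2 - 2 k$ ($P{\left(k \right)} = -2 - \left(-4 + 2 k\right) = 2 - 2 k$)
$- P{\left(m \right)} = - (2 - - \frac{21982}{6165}) = - (2 + \frac{21982}{6165}) = \left(-1\right) \frac{34312}{6165} = - \frac{34312}{6165}$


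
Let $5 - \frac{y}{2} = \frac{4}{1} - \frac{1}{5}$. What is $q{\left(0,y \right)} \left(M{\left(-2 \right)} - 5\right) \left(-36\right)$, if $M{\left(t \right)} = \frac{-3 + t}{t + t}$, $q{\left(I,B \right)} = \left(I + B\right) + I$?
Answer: $324$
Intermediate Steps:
$y = \frac{12}{5}$ ($y = 10 - 2 \left(\frac{4}{1} - \frac{1}{5}\right) = 10 - 2 \left(4 \cdot 1 - \frac{1}{5}\right) = 10 - 2 \left(4 - \frac{1}{5}\right) = 10 - \frac{38}{5} = \frac{12}{5} \approx 2.4$)
$q{\left(I,B \right)} = B + 2 I$ ($q{\left(I,B \right)} = \left(B + I\right) + I = B + 2 I$)
$M{\left(t \right)} = \frac{-3 + t}{2 t}$
$q{\left(0,y \right)} \left(M{\left(-2 \right)} - 5\right) \left(-36\right) = \left(\frac{12}{5} + 2 \cdot 0\right) \left(\frac{-3 - 2}{2 \left(-2\right)} - 5\right) \left(-36\right) = \left(\frac{12}{5} + 0\right) \left(\frac{1}{2} \left(- \frac{1}{2}\right) \left(-5\right) - 5\right) \left(-36\right) = \frac{12 \left(\frac{5}{4} - 5\right)}{5} \left(-36\right) = \frac{12}{5} \left(- \frac{15}{4}\right) \left(-36\right) = \left(-9\right) \left(-36\right) = 324$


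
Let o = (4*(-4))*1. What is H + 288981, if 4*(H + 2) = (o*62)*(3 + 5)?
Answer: 286995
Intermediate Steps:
o = -16 (o = -16*1 = -16)
H = -1986 (H = -2 + ((-16*62)*(3 + 5))/4 = -2 + (-992*8)/4 = -2 + (1/4)*(-7936) = -2 - 1984 = -1986)
H + 288981 = -1986 + 288981 = 286995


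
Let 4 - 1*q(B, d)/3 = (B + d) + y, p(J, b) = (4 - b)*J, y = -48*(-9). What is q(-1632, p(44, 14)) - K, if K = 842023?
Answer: -837091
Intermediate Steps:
y = 432
p(J, b) = J*(4 - b)
q(B, d) = -1284 - 3*B - 3*d (q(B, d) = 12 - 3*((B + d) + 432) = 12 - 3*(432 + B + d) = 12 + (-1296 - 3*B - 3*d) = -1284 - 3*B - 3*d)
q(-1632, p(44, 14)) - K = (-1284 - 3*(-1632) - 132*(4 - 1*14)) - 1*842023 = (-1284 + 4896 - 132*(4 - 14)) - 842023 = (-1284 + 4896 - 132*(-10)) - 842023 = (-1284 + 4896 - 3*(-440)) - 842023 = (-1284 + 4896 + 1320) - 842023 = 4932 - 842023 = -837091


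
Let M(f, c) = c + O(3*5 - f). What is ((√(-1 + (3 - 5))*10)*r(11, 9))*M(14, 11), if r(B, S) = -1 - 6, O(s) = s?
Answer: -840*I*√3 ≈ -1454.9*I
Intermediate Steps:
r(B, S) = -7
M(f, c) = 15 + c - f (M(f, c) = c + (3*5 - f) = c + (15 - f) = 15 + c - f)
((√(-1 + (3 - 5))*10)*r(11, 9))*M(14, 11) = ((√(-1 + (3 - 5))*10)*(-7))*(15 + 11 - 1*14) = ((√(-1 - 2)*10)*(-7))*(15 + 11 - 14) = ((√(-3)*10)*(-7))*12 = (((I*√3)*10)*(-7))*12 = ((10*I*√3)*(-7))*12 = -70*I*√3*12 = -840*I*√3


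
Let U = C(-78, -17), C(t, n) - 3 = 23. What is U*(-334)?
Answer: -8684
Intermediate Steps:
C(t, n) = 26 (C(t, n) = 3 + 23 = 26)
U = 26
U*(-334) = 26*(-334) = -8684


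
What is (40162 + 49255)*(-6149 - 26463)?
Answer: -2916067204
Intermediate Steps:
(40162 + 49255)*(-6149 - 26463) = 89417*(-32612) = -2916067204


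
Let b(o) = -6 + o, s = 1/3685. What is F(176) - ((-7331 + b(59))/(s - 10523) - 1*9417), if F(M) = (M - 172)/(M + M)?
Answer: 16066116974099/1706199176 ≈ 9416.3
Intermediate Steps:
s = 1/3685 ≈ 0.00027137
F(M) = (-172 + M)/(2*M) (F(M) = (-172 + M)/((2*M)) = (-172 + M)*(1/(2*M)) = (-172 + M)/(2*M))
F(176) - ((-7331 + b(59))/(s - 10523) - 1*9417) = (½)*(-172 + 176)/176 - ((-7331 + (-6 + 59))/(1/3685 - 10523) - 1*9417) = (½)*(1/176)*4 - ((-7331 + 53)/(-38777254/3685) - 9417) = 1/88 - (-7278*(-3685/38777254) - 9417) = 1/88 - (13409715/19388627 - 9417) = 1/88 - 1*(-182569290744/19388627) = 1/88 + 182569290744/19388627 = 16066116974099/1706199176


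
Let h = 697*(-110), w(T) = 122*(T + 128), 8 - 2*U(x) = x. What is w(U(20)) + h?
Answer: -61786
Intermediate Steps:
U(x) = 4 - x/2
w(T) = 15616 + 122*T (w(T) = 122*(128 + T) = 15616 + 122*T)
h = -76670
w(U(20)) + h = (15616 + 122*(4 - 1/2*20)) - 76670 = (15616 + 122*(4 - 10)) - 76670 = (15616 + 122*(-6)) - 76670 = (15616 - 732) - 76670 = 14884 - 76670 = -61786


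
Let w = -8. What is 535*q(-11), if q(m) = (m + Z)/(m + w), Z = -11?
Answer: 11770/19 ≈ 619.47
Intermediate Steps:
q(m) = (-11 + m)/(-8 + m) (q(m) = (m - 11)/(m - 8) = (-11 + m)/(-8 + m))
535*q(-11) = 535*((-11 - 11)/(-8 - 11)) = 535*(-22/(-19)) = 535*(-1/19*(-22)) = 535*(22/19) = 11770/19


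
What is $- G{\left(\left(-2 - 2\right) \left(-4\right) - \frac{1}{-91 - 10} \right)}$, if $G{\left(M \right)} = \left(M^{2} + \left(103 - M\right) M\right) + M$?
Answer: $- \frac{168168}{101} \approx -1665.0$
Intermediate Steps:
$G{\left(M \right)} = M + M^{2} + M \left(103 - M\right)$ ($G{\left(M \right)} = \left(M^{2} + M \left(103 - M\right)\right) + M = M + M^{2} + M \left(103 - M\right)$)
$- G{\left(\left(-2 - 2\right) \left(-4\right) - \frac{1}{-91 - 10} \right)} = - 104 \left(\left(-2 - 2\right) \left(-4\right) - \frac{1}{-91 - 10}\right) = - 104 \left(\left(-4\right) \left(-4\right) - \frac{1}{-101}\right) = - 104 \left(16 - - \frac{1}{101}\right) = - 104 \left(16 + \frac{1}{101}\right) = - \frac{104 \cdot 1617}{101} = \left(-1\right) \frac{168168}{101} = - \frac{168168}{101}$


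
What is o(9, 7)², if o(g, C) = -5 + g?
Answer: 16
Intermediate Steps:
o(9, 7)² = (-5 + 9)² = 4² = 16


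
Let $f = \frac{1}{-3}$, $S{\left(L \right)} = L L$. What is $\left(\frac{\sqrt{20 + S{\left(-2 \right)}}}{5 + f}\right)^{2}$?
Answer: $\frac{54}{49} \approx 1.102$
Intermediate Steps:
$S{\left(L \right)} = L^{2}$
$f = - \frac{1}{3} \approx -0.33333$
$\left(\frac{\sqrt{20 + S{\left(-2 \right)}}}{5 + f}\right)^{2} = \left(\frac{\sqrt{20 + \left(-2\right)^{2}}}{5 - \frac{1}{3}}\right)^{2} = \left(\frac{\sqrt{20 + 4}}{\frac{14}{3}}\right)^{2} = \left(\sqrt{24} \cdot \frac{3}{14}\right)^{2} = \left(2 \sqrt{6} \cdot \frac{3}{14}\right)^{2} = \left(\frac{3 \sqrt{6}}{7}\right)^{2} = \frac{54}{49}$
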